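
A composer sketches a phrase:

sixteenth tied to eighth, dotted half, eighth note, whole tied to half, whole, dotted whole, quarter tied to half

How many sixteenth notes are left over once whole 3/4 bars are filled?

One bar of 3/4 = 12 sixteenth notes.
Working in sixteenth notes: sixteenth tied to eighth (sixteenth + eighth) = 3; dotted half = 12; eighth note = 2; whole tied to half (whole + half) = 24; whole = 16; dotted whole = 24; quarter tied to half (quarter + half) = 12.
Total: 3 + 12 + 2 + 24 + 16 + 24 + 12 = 93.
93 ÷ 12 = 7 complete bars with 9 sixteenth notes remaining.

9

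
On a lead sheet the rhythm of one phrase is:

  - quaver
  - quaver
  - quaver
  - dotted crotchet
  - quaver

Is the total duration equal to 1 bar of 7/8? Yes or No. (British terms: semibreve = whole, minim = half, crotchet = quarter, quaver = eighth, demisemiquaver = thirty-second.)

One bar of 7/8 = 7 eighth notes.
Express everything in eighth notes: quaver = 1; quaver = 1; quaver = 1; dotted crotchet = 3; quaver = 1.
Altogether 1 + 1 + 1 + 3 + 1 = 7.
7 equals 7, so the answer is Yes.

Yes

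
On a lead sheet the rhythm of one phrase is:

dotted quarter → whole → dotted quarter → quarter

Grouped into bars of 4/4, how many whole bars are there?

One bar of 4/4 = 8 eighth notes.
In eighth notes: dotted quarter = 3; whole = 8; dotted quarter = 3; quarter = 2.
Sum: 3 + 8 + 3 + 2 = 16.
16 ÷ 8 = 2 complete bars with 0 left over.

2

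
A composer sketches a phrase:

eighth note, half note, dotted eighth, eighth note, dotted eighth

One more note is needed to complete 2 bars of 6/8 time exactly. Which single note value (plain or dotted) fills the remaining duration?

2 bars of 6/8 = 24 sixteenth notes.
Each duration in sixteenth notes: eighth note = 2; half note = 8; dotted eighth = 3; eighth note = 2; dotted eighth = 3.
Sum: 2 + 8 + 3 + 2 + 3 = 18.
Remaining: 24 − 18 = 6 sixteenth notes, which is a dotted quarter note.

dotted quarter note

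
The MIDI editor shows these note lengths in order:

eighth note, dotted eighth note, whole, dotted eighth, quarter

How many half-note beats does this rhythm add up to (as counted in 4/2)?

One half-note beat = 8 sixteenth notes.
In sixteenth notes: eighth note = 2; dotted eighth note = 3; whole = 16; dotted eighth = 3; quarter = 4.
Total: 2 + 3 + 16 + 3 + 4 = 28.
28 ÷ 8 = 3.5 beats.

3.5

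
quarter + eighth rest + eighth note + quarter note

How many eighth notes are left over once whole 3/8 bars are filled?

One bar of 3/8 = 3 eighth notes.
In eighth notes: quarter = 2; eighth rest = 1; eighth note = 1; quarter note = 2.
Adding: 2 + 1 + 1 + 2 = 6.
6 ÷ 3 = 2 complete bars with 0 eighth notes remaining.

0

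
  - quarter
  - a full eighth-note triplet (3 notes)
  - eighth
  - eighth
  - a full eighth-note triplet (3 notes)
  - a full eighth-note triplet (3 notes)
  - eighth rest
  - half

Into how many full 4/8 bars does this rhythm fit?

3

One bar of 4/8 = 4 eighth notes.
Each duration in eighth notes: quarter = 2; a full eighth-note triplet (3 notes) (three triplet eighths span one quarter) = 2; eighth = 1; eighth = 1; a full eighth-note triplet (3 notes) (three triplet eighths span one quarter) = 2; a full eighth-note triplet (3 notes) (three triplet eighths span one quarter) = 2; eighth rest = 1; half = 4.
Adding: 2 + 2 + 1 + 1 + 2 + 2 + 1 + 4 = 15.
15 ÷ 4 = 3 complete bars with 3 left over.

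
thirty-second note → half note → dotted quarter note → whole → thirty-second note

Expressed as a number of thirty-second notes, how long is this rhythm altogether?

62

Express everything in thirty-second notes: thirty-second note = 1; half note = 16; dotted quarter note = 12; whole = 32; thirty-second note = 1.
Adding: 1 + 16 + 12 + 32 + 1 = 62 thirty-second notes.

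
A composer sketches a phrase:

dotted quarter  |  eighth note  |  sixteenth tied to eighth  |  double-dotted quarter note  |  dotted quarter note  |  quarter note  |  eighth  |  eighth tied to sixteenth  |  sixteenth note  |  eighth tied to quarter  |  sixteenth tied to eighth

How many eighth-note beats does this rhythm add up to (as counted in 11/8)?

21.5

One eighth-note beat = 2 sixteenth notes.
Working in sixteenth notes: dotted quarter = 6; eighth note = 2; sixteenth tied to eighth (sixteenth + eighth) = 3; double-dotted quarter note = 7; dotted quarter note = 6; quarter note = 4; eighth = 2; eighth tied to sixteenth (eighth + sixteenth) = 3; sixteenth note = 1; eighth tied to quarter (eighth + quarter) = 6; sixteenth tied to eighth (sixteenth + eighth) = 3.
Sum: 6 + 2 + 3 + 7 + 6 + 4 + 2 + 3 + 1 + 6 + 3 = 43.
43 ÷ 2 = 21.5 beats.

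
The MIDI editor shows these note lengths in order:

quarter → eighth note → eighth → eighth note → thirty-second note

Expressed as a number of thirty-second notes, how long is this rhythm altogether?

In thirty-second notes: quarter = 8; eighth note = 4; eighth = 4; eighth note = 4; thirty-second note = 1.
Altogether 8 + 4 + 4 + 4 + 1 = 21 thirty-second notes.

21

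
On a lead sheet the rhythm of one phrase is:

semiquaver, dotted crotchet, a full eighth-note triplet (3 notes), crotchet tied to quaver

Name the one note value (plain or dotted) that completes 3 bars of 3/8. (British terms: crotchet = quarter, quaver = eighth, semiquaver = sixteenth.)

sixteenth note

3 bars of 3/8 = 18 sixteenth notes.
Convert each value to sixteenth notes: semiquaver = 1; dotted crotchet = 6; a full eighth-note triplet (3 notes) (three triplet eighths span one quarter) = 4; crotchet tied to quaver (crotchet + quaver) = 6.
Altogether 1 + 6 + 4 + 6 = 17.
Remaining: 18 − 17 = 1 sixteenth note, which is a sixteenth note.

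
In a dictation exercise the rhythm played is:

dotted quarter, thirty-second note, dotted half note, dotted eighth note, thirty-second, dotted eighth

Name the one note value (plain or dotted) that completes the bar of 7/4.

The bar of 7/4 = 56 thirty-second notes.
In thirty-second notes: dotted quarter = 12; thirty-second note = 1; dotted half note = 24; dotted eighth note = 6; thirty-second = 1; dotted eighth = 6.
Altogether 12 + 1 + 24 + 6 + 1 + 6 = 50.
Remaining: 56 − 50 = 6 thirty-second notes, which is a dotted eighth note.

dotted eighth note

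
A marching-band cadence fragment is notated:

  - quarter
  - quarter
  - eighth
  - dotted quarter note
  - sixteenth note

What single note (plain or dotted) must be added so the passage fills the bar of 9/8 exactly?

The bar of 9/8 = 18 sixteenth notes.
Working in sixteenth notes: quarter = 4; quarter = 4; eighth = 2; dotted quarter note = 6; sixteenth note = 1.
Total: 4 + 4 + 2 + 6 + 1 = 17.
Remaining: 18 − 17 = 1 sixteenth note, which is a sixteenth note.

sixteenth note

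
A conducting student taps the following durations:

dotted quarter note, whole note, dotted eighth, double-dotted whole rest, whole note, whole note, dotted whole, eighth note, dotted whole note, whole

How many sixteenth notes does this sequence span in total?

151

Working in sixteenth notes: dotted quarter note = 6; whole note = 16; dotted eighth = 3; double-dotted whole rest = 28; whole note = 16; whole note = 16; dotted whole = 24; eighth note = 2; dotted whole note = 24; whole = 16.
Altogether 6 + 16 + 3 + 28 + 16 + 16 + 24 + 2 + 24 + 16 = 151 sixteenth notes.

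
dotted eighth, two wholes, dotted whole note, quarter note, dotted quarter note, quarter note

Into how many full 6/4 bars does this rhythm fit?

One bar of 6/4 = 24 sixteenth notes.
Convert each value to sixteenth notes: dotted eighth = 3; whole = 16; whole = 16; dotted whole note = 24; quarter note = 4; dotted quarter note = 6; quarter note = 4.
Total: 3 + 16 + 16 + 24 + 4 + 6 + 4 = 73.
73 ÷ 24 = 3 complete bars with 1 left over.

3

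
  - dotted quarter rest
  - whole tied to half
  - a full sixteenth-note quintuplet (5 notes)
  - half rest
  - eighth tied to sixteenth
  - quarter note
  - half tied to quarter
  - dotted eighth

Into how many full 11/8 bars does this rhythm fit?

One bar of 11/8 = 22 sixteenth notes.
Each duration in sixteenth notes: dotted quarter rest = 6; whole tied to half (whole + half) = 24; a full sixteenth-note quintuplet (5 notes) (five quintuplet sixteenths span one quarter) = 4; half rest = 8; eighth tied to sixteenth (eighth + sixteenth) = 3; quarter note = 4; half tied to quarter (half + quarter) = 12; dotted eighth = 3.
Altogether 6 + 24 + 4 + 8 + 3 + 4 + 12 + 3 = 64.
64 ÷ 22 = 2 complete bars with 20 left over.

2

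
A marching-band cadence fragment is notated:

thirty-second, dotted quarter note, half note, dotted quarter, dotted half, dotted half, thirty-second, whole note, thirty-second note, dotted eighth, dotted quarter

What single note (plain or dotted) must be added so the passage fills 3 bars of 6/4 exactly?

3 bars of 6/4 = 144 thirty-second notes.
In thirty-second notes: thirty-second = 1; dotted quarter note = 12; half note = 16; dotted quarter = 12; dotted half = 24; dotted half = 24; thirty-second = 1; whole note = 32; thirty-second note = 1; dotted eighth = 6; dotted quarter = 12.
Total: 1 + 12 + 16 + 12 + 24 + 24 + 1 + 32 + 1 + 6 + 12 = 141.
Remaining: 144 − 141 = 3 thirty-second notes, which is a dotted sixteenth note.

dotted sixteenth note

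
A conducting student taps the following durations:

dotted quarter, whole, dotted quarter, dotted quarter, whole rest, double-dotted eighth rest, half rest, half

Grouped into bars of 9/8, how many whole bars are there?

One bar of 9/8 = 36 thirty-second notes.
Express everything in thirty-second notes: dotted quarter = 12; whole = 32; dotted quarter = 12; dotted quarter = 12; whole rest = 32; double-dotted eighth rest = 7; half rest = 16; half = 16.
Adding: 12 + 32 + 12 + 12 + 32 + 7 + 16 + 16 = 139.
139 ÷ 36 = 3 complete bars with 31 left over.

3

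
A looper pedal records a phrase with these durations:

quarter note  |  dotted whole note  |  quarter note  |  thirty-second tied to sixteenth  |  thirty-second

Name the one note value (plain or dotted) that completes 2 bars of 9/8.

2 bars of 9/8 = 72 thirty-second notes.
Convert each value to thirty-second notes: quarter note = 8; dotted whole note = 48; quarter note = 8; thirty-second tied to sixteenth (thirty-second + sixteenth) = 3; thirty-second = 1.
Total: 8 + 48 + 8 + 3 + 1 = 68.
Remaining: 72 − 68 = 4 thirty-second notes, which is a eighth note.

eighth note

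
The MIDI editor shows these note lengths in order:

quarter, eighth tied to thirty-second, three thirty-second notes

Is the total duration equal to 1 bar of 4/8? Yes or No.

One bar of 4/8 = 16 thirty-second notes.
In thirty-second notes: quarter = 8; eighth tied to thirty-second (eighth + thirty-second) = 5; thirty-second note = 1; thirty-second note = 1; thirty-second note = 1.
Adding: 8 + 5 + 1 + 1 + 1 = 16.
16 equals 16, so the answer is Yes.

Yes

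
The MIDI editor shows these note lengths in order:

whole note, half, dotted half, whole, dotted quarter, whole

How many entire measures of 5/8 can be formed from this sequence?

7

One bar of 5/8 = 5 eighth notes.
Working in eighth notes: whole note = 8; half = 4; dotted half = 6; whole = 8; dotted quarter = 3; whole = 8.
Adding: 8 + 4 + 6 + 8 + 3 + 8 = 37.
37 ÷ 5 = 7 complete bars with 2 left over.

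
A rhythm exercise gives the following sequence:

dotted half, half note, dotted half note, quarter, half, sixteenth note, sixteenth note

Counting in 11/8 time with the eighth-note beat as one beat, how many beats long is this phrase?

23

One eighth-note beat = 2 sixteenth notes.
Convert each value to sixteenth notes: dotted half = 12; half note = 8; dotted half note = 12; quarter = 4; half = 8; sixteenth note = 1; sixteenth note = 1.
Adding: 12 + 8 + 12 + 4 + 8 + 1 + 1 = 46.
46 ÷ 2 = 23 beats.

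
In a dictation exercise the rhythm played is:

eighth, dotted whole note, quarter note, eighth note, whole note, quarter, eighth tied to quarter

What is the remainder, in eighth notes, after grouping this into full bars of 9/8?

One bar of 9/8 = 9 eighth notes.
Each duration in eighth notes: eighth = 1; dotted whole note = 12; quarter note = 2; eighth note = 1; whole note = 8; quarter = 2; eighth tied to quarter (eighth + quarter) = 3.
Sum: 1 + 12 + 2 + 1 + 8 + 2 + 3 = 29.
29 ÷ 9 = 3 complete bars with 2 eighth notes remaining.

2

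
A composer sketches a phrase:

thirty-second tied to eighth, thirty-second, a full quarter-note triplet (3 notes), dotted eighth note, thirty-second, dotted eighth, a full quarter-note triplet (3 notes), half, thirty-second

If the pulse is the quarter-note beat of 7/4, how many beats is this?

8.5

One quarter-note beat = 8 thirty-second notes.
Working in thirty-second notes: thirty-second tied to eighth (thirty-second + eighth) = 5; thirty-second = 1; a full quarter-note triplet (3 notes) (three triplet quarters span one half) = 16; dotted eighth note = 6; thirty-second = 1; dotted eighth = 6; a full quarter-note triplet (3 notes) (three triplet quarters span one half) = 16; half = 16; thirty-second = 1.
Total: 5 + 1 + 16 + 6 + 1 + 6 + 16 + 16 + 1 = 68.
68 ÷ 8 = 8.5 beats.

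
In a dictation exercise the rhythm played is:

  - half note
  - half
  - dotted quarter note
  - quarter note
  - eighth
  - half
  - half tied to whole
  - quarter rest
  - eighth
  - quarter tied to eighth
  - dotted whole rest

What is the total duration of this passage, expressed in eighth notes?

In eighth notes: half note = 4; half = 4; dotted quarter note = 3; quarter note = 2; eighth = 1; half = 4; half tied to whole (half + whole) = 12; quarter rest = 2; eighth = 1; quarter tied to eighth (quarter + eighth) = 3; dotted whole rest = 12.
Altogether 4 + 4 + 3 + 2 + 1 + 4 + 12 + 2 + 1 + 3 + 12 = 48 eighth notes.

48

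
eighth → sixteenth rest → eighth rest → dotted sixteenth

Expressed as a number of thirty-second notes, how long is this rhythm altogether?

Each duration in thirty-second notes: eighth = 4; sixteenth rest = 2; eighth rest = 4; dotted sixteenth = 3.
Total: 4 + 2 + 4 + 3 = 13 thirty-second notes.

13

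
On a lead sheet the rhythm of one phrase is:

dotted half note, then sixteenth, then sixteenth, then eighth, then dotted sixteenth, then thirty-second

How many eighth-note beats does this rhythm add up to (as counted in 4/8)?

9

One eighth-note beat = 4 thirty-second notes.
Express everything in thirty-second notes: dotted half note = 24; sixteenth = 2; sixteenth = 2; eighth = 4; dotted sixteenth = 3; thirty-second = 1.
Adding: 24 + 2 + 2 + 4 + 3 + 1 = 36.
36 ÷ 4 = 9 beats.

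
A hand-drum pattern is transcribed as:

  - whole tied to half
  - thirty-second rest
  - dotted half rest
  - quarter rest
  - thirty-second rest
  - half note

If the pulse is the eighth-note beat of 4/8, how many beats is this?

One eighth-note beat = 4 thirty-second notes.
In thirty-second notes: whole tied to half (whole + half) = 48; thirty-second rest = 1; dotted half rest = 24; quarter rest = 8; thirty-second rest = 1; half note = 16.
Altogether 48 + 1 + 24 + 8 + 1 + 16 = 98.
98 ÷ 4 = 24.5 beats.

24.5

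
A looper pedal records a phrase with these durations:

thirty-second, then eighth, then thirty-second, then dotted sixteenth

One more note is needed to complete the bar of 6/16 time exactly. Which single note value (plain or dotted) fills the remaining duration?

dotted sixteenth note

The bar of 6/16 = 12 thirty-second notes.
Express everything in thirty-second notes: thirty-second = 1; eighth = 4; thirty-second = 1; dotted sixteenth = 3.
Sum: 1 + 4 + 1 + 3 = 9.
Remaining: 12 − 9 = 3 thirty-second notes, which is a dotted sixteenth note.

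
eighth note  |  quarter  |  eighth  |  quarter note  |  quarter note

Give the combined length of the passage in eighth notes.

Working in eighth notes: eighth note = 1; quarter = 2; eighth = 1; quarter note = 2; quarter note = 2.
Sum: 1 + 2 + 1 + 2 + 2 = 8 eighth notes.

8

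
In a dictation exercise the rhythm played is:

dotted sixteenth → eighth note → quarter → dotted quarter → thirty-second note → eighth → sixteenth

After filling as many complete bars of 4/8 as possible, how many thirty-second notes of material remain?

2

One bar of 4/8 = 16 thirty-second notes.
Each duration in thirty-second notes: dotted sixteenth = 3; eighth note = 4; quarter = 8; dotted quarter = 12; thirty-second note = 1; eighth = 4; sixteenth = 2.
Total: 3 + 4 + 8 + 12 + 1 + 4 + 2 = 34.
34 ÷ 16 = 2 complete bars with 2 thirty-second notes remaining.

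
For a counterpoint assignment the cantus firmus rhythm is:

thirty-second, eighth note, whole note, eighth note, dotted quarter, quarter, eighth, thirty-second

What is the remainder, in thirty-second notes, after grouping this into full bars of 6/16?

One bar of 6/16 = 12 thirty-second notes.
In thirty-second notes: thirty-second = 1; eighth note = 4; whole note = 32; eighth note = 4; dotted quarter = 12; quarter = 8; eighth = 4; thirty-second = 1.
Adding: 1 + 4 + 32 + 4 + 12 + 8 + 4 + 1 = 66.
66 ÷ 12 = 5 complete bars with 6 thirty-second notes remaining.

6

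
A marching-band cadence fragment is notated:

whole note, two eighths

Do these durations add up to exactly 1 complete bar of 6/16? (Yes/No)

No

One bar of 6/16 = 3 eighth notes.
Convert each value to eighth notes: whole note = 8; eighth = 1; eighth = 1.
Adding: 8 + 1 + 1 = 10.
10 exceeds 3, so the answer is No.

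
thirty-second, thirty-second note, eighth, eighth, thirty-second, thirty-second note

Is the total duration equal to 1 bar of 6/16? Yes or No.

Yes

One bar of 6/16 = 12 thirty-second notes.
Express everything in thirty-second notes: thirty-second = 1; thirty-second note = 1; eighth = 4; eighth = 4; thirty-second = 1; thirty-second note = 1.
Altogether 1 + 1 + 4 + 4 + 1 + 1 = 12.
12 equals 12, so the answer is Yes.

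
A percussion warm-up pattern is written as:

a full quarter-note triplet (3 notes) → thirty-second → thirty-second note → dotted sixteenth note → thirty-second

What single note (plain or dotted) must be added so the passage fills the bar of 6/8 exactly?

sixteenth note

The bar of 6/8 = 24 thirty-second notes.
Convert each value to thirty-second notes: a full quarter-note triplet (3 notes) (three triplet quarters span one half) = 16; thirty-second = 1; thirty-second note = 1; dotted sixteenth note = 3; thirty-second = 1.
Total: 16 + 1 + 1 + 3 + 1 = 22.
Remaining: 24 − 22 = 2 thirty-second notes, which is a sixteenth note.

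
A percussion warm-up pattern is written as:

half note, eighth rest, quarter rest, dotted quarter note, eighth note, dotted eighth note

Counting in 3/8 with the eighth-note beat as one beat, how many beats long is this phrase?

One eighth-note beat = 2 sixteenth notes.
In sixteenth notes: half note = 8; eighth rest = 2; quarter rest = 4; dotted quarter note = 6; eighth note = 2; dotted eighth note = 3.
Adding: 8 + 2 + 4 + 6 + 2 + 3 = 25.
25 ÷ 2 = 12.5 beats.

12.5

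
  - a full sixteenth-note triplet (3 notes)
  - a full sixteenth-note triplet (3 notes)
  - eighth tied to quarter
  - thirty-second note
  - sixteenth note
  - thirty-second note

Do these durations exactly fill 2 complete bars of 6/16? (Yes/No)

One bar of 6/16 = 12 thirty-second notes, so 2 bars = 24.
Convert each value to thirty-second notes: a full sixteenth-note triplet (3 notes) (three triplet sixteenths span one eighth) = 4; a full sixteenth-note triplet (3 notes) (three triplet sixteenths span one eighth) = 4; eighth tied to quarter (eighth + quarter) = 12; thirty-second note = 1; sixteenth note = 2; thirty-second note = 1.
Sum: 4 + 4 + 12 + 1 + 2 + 1 = 24.
24 equals 24, so the answer is Yes.

Yes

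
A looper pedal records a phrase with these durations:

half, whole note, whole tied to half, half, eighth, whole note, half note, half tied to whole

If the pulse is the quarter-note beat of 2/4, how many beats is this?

26.5

One quarter-note beat = 2 eighth notes.
Convert each value to eighth notes: half = 4; whole note = 8; whole tied to half (whole + half) = 12; half = 4; eighth = 1; whole note = 8; half note = 4; half tied to whole (half + whole) = 12.
Altogether 4 + 8 + 12 + 4 + 1 + 8 + 4 + 12 = 53.
53 ÷ 2 = 26.5 beats.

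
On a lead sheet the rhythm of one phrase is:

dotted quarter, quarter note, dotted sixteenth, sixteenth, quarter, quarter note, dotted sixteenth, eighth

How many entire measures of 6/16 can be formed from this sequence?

One bar of 6/16 = 12 thirty-second notes.
Working in thirty-second notes: dotted quarter = 12; quarter note = 8; dotted sixteenth = 3; sixteenth = 2; quarter = 8; quarter note = 8; dotted sixteenth = 3; eighth = 4.
Adding: 12 + 8 + 3 + 2 + 8 + 8 + 3 + 4 = 48.
48 ÷ 12 = 4 complete bars with 0 left over.

4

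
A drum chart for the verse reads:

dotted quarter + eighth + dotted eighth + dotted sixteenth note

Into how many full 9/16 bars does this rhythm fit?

1

One bar of 9/16 = 18 thirty-second notes.
Express everything in thirty-second notes: dotted quarter = 12; eighth = 4; dotted eighth = 6; dotted sixteenth note = 3.
Sum: 12 + 4 + 6 + 3 = 25.
25 ÷ 18 = 1 complete bar with 7 left over.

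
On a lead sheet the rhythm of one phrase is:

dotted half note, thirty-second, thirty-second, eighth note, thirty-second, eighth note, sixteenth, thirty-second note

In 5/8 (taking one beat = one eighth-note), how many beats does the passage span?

9.5

One eighth-note beat = 4 thirty-second notes.
Express everything in thirty-second notes: dotted half note = 24; thirty-second = 1; thirty-second = 1; eighth note = 4; thirty-second = 1; eighth note = 4; sixteenth = 2; thirty-second note = 1.
Adding: 24 + 1 + 1 + 4 + 1 + 4 + 2 + 1 = 38.
38 ÷ 4 = 9.5 beats.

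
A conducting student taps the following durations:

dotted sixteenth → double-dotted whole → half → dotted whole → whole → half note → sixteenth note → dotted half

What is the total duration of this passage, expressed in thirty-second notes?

In thirty-second notes: dotted sixteenth = 3; double-dotted whole = 56; half = 16; dotted whole = 48; whole = 32; half note = 16; sixteenth note = 2; dotted half = 24.
Sum: 3 + 56 + 16 + 48 + 32 + 16 + 2 + 24 = 197 thirty-second notes.

197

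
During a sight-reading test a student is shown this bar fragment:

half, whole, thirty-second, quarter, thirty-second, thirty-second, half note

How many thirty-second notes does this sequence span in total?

75

In thirty-second notes: half = 16; whole = 32; thirty-second = 1; quarter = 8; thirty-second = 1; thirty-second = 1; half note = 16.
Sum: 16 + 32 + 1 + 8 + 1 + 1 + 16 = 75 thirty-second notes.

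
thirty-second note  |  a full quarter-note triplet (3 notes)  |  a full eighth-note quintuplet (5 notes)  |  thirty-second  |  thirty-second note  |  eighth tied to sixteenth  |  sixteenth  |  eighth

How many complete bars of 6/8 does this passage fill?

1

One bar of 6/8 = 24 thirty-second notes.
Convert each value to thirty-second notes: thirty-second note = 1; a full quarter-note triplet (3 notes) (three triplet quarters span one half) = 16; a full eighth-note quintuplet (5 notes) (five quintuplet eighths span one half) = 16; thirty-second = 1; thirty-second note = 1; eighth tied to sixteenth (eighth + sixteenth) = 6; sixteenth = 2; eighth = 4.
Total: 1 + 16 + 16 + 1 + 1 + 6 + 2 + 4 = 47.
47 ÷ 24 = 1 complete bar with 23 left over.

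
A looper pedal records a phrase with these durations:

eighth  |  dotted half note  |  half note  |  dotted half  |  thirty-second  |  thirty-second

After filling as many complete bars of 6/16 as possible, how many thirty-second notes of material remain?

One bar of 6/16 = 12 thirty-second notes.
Express everything in thirty-second notes: eighth = 4; dotted half note = 24; half note = 16; dotted half = 24; thirty-second = 1; thirty-second = 1.
Adding: 4 + 24 + 16 + 24 + 1 + 1 = 70.
70 ÷ 12 = 5 complete bars with 10 thirty-second notes remaining.

10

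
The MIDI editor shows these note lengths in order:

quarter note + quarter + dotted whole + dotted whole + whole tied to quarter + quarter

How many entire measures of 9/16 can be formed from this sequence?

One bar of 9/16 = 9 sixteenth notes.
Each duration in sixteenth notes: quarter note = 4; quarter = 4; dotted whole = 24; dotted whole = 24; whole tied to quarter (whole + quarter) = 20; quarter = 4.
Altogether 4 + 4 + 24 + 24 + 20 + 4 = 80.
80 ÷ 9 = 8 complete bars with 8 left over.

8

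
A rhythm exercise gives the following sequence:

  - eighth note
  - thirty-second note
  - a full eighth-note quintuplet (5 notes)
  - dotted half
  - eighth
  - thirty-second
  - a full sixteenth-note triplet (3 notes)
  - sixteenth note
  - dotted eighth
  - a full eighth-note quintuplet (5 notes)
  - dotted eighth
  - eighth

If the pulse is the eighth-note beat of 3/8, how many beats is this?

One eighth-note beat = 4 thirty-second notes.
In thirty-second notes: eighth note = 4; thirty-second note = 1; a full eighth-note quintuplet (5 notes) (five quintuplet eighths span one half) = 16; dotted half = 24; eighth = 4; thirty-second = 1; a full sixteenth-note triplet (3 notes) (three triplet sixteenths span one eighth) = 4; sixteenth note = 2; dotted eighth = 6; a full eighth-note quintuplet (5 notes) (five quintuplet eighths span one half) = 16; dotted eighth = 6; eighth = 4.
Total: 4 + 1 + 16 + 24 + 4 + 1 + 4 + 2 + 6 + 16 + 6 + 4 = 88.
88 ÷ 4 = 22 beats.

22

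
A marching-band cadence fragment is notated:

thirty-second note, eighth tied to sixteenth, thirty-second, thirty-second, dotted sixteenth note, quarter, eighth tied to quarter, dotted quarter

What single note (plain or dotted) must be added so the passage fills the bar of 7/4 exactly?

The bar of 7/4 = 56 thirty-second notes.
Express everything in thirty-second notes: thirty-second note = 1; eighth tied to sixteenth (eighth + sixteenth) = 6; thirty-second = 1; thirty-second = 1; dotted sixteenth note = 3; quarter = 8; eighth tied to quarter (eighth + quarter) = 12; dotted quarter = 12.
Adding: 1 + 6 + 1 + 1 + 3 + 8 + 12 + 12 = 44.
Remaining: 56 − 44 = 12 thirty-second notes, which is a dotted quarter note.

dotted quarter note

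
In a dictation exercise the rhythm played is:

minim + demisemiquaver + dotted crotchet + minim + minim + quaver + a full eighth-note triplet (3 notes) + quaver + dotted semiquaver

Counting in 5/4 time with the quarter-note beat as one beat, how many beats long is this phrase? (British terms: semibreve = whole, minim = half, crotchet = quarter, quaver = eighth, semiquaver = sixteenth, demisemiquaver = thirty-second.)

10

One quarter-note beat = 8 thirty-second notes.
Convert each value to thirty-second notes: minim = 16; demisemiquaver = 1; dotted crotchet = 12; minim = 16; minim = 16; quaver = 4; a full eighth-note triplet (3 notes) (three triplet eighths span one quarter) = 8; quaver = 4; dotted semiquaver = 3.
Total: 16 + 1 + 12 + 16 + 16 + 4 + 8 + 4 + 3 = 80.
80 ÷ 8 = 10 beats.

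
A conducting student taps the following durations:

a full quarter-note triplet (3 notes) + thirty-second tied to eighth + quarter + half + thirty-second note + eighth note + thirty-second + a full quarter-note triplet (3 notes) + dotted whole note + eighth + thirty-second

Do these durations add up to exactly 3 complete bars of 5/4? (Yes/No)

One bar of 5/4 = 40 thirty-second notes, so 3 bars = 120.
In thirty-second notes: a full quarter-note triplet (3 notes) (three triplet quarters span one half) = 16; thirty-second tied to eighth (thirty-second + eighth) = 5; quarter = 8; half = 16; thirty-second note = 1; eighth note = 4; thirty-second = 1; a full quarter-note triplet (3 notes) (three triplet quarters span one half) = 16; dotted whole note = 48; eighth = 4; thirty-second = 1.
Total: 16 + 5 + 8 + 16 + 1 + 4 + 1 + 16 + 48 + 4 + 1 = 120.
120 equals 120, so the answer is Yes.

Yes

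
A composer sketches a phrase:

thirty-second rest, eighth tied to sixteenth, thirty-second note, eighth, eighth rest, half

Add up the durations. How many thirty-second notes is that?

32

Express everything in thirty-second notes: thirty-second rest = 1; eighth tied to sixteenth (eighth + sixteenth) = 6; thirty-second note = 1; eighth = 4; eighth rest = 4; half = 16.
Total: 1 + 6 + 1 + 4 + 4 + 16 = 32 thirty-second notes.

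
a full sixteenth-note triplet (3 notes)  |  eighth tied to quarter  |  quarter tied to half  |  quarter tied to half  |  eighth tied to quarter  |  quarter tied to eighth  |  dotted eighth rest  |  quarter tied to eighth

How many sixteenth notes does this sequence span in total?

53

Each duration in sixteenth notes: a full sixteenth-note triplet (3 notes) (three triplet sixteenths span one eighth) = 2; eighth tied to quarter (eighth + quarter) = 6; quarter tied to half (quarter + half) = 12; quarter tied to half (quarter + half) = 12; eighth tied to quarter (eighth + quarter) = 6; quarter tied to eighth (quarter + eighth) = 6; dotted eighth rest = 3; quarter tied to eighth (quarter + eighth) = 6.
Total: 2 + 6 + 12 + 12 + 6 + 6 + 3 + 6 = 53 sixteenth notes.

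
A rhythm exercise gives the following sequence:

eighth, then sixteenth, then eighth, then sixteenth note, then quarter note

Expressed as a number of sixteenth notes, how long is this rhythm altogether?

Each duration in sixteenth notes: eighth = 2; sixteenth = 1; eighth = 2; sixteenth note = 1; quarter note = 4.
Adding: 2 + 1 + 2 + 1 + 4 = 10 sixteenth notes.

10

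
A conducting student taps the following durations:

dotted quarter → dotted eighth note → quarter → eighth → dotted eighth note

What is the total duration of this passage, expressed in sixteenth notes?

Convert each value to sixteenth notes: dotted quarter = 6; dotted eighth note = 3; quarter = 4; eighth = 2; dotted eighth note = 3.
Sum: 6 + 3 + 4 + 2 + 3 = 18 sixteenth notes.

18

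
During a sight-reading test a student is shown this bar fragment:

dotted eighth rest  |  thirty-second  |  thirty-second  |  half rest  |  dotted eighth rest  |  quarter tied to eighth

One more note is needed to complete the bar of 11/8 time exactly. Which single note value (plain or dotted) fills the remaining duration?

The bar of 11/8 = 44 thirty-second notes.
In thirty-second notes: dotted eighth rest = 6; thirty-second = 1; thirty-second = 1; half rest = 16; dotted eighth rest = 6; quarter tied to eighth (quarter + eighth) = 12.
Sum: 6 + 1 + 1 + 16 + 6 + 12 = 42.
Remaining: 44 − 42 = 2 thirty-second notes, which is a sixteenth note.

sixteenth note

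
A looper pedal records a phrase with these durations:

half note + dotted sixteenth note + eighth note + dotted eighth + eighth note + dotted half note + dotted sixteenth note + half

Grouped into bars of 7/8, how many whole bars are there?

One bar of 7/8 = 28 thirty-second notes.
Each duration in thirty-second notes: half note = 16; dotted sixteenth note = 3; eighth note = 4; dotted eighth = 6; eighth note = 4; dotted half note = 24; dotted sixteenth note = 3; half = 16.
Altogether 16 + 3 + 4 + 6 + 4 + 24 + 3 + 16 = 76.
76 ÷ 28 = 2 complete bars with 20 left over.

2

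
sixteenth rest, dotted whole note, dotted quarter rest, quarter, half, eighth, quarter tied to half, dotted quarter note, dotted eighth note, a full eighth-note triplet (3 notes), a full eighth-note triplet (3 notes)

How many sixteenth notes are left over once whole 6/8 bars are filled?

2

One bar of 6/8 = 12 sixteenth notes.
Express everything in sixteenth notes: sixteenth rest = 1; dotted whole note = 24; dotted quarter rest = 6; quarter = 4; half = 8; eighth = 2; quarter tied to half (quarter + half) = 12; dotted quarter note = 6; dotted eighth note = 3; a full eighth-note triplet (3 notes) (three triplet eighths span one quarter) = 4; a full eighth-note triplet (3 notes) (three triplet eighths span one quarter) = 4.
Adding: 1 + 24 + 6 + 4 + 8 + 2 + 12 + 6 + 3 + 4 + 4 = 74.
74 ÷ 12 = 6 complete bars with 2 sixteenth notes remaining.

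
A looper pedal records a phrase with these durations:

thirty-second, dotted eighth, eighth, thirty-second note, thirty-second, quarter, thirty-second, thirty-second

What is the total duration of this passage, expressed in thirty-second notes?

23

Convert each value to thirty-second notes: thirty-second = 1; dotted eighth = 6; eighth = 4; thirty-second note = 1; thirty-second = 1; quarter = 8; thirty-second = 1; thirty-second = 1.
Sum: 1 + 6 + 4 + 1 + 1 + 8 + 1 + 1 = 23 thirty-second notes.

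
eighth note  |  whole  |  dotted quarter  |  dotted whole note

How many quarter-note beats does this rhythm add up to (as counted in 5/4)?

12

One quarter-note beat = 2 eighth notes.
Working in eighth notes: eighth note = 1; whole = 8; dotted quarter = 3; dotted whole note = 12.
Altogether 1 + 8 + 3 + 12 = 24.
24 ÷ 2 = 12 beats.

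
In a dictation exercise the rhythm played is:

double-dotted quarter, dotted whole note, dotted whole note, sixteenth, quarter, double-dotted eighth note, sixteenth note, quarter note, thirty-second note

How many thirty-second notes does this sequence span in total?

138

Express everything in thirty-second notes: double-dotted quarter = 14; dotted whole note = 48; dotted whole note = 48; sixteenth = 2; quarter = 8; double-dotted eighth note = 7; sixteenth note = 2; quarter note = 8; thirty-second note = 1.
Altogether 14 + 48 + 48 + 2 + 8 + 7 + 2 + 8 + 1 = 138 thirty-second notes.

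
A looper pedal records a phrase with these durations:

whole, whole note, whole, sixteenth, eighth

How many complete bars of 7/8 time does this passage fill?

3

One bar of 7/8 = 14 sixteenth notes.
Each duration in sixteenth notes: whole = 16; whole note = 16; whole = 16; sixteenth = 1; eighth = 2.
Altogether 16 + 16 + 16 + 1 + 2 = 51.
51 ÷ 14 = 3 complete bars with 9 left over.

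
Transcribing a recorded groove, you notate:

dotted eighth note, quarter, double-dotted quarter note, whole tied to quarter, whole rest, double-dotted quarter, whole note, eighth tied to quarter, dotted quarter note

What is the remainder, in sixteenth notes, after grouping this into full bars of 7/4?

One bar of 7/4 = 28 sixteenth notes.
Express everything in sixteenth notes: dotted eighth note = 3; quarter = 4; double-dotted quarter note = 7; whole tied to quarter (whole + quarter) = 20; whole rest = 16; double-dotted quarter = 7; whole note = 16; eighth tied to quarter (eighth + quarter) = 6; dotted quarter note = 6.
Adding: 3 + 4 + 7 + 20 + 16 + 7 + 16 + 6 + 6 = 85.
85 ÷ 28 = 3 complete bars with 1 sixteenth note remaining.

1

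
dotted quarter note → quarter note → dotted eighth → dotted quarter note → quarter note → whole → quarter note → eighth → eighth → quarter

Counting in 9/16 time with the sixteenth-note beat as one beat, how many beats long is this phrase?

One sixteenth-note beat = 2 thirty-second notes.
In thirty-second notes: dotted quarter note = 12; quarter note = 8; dotted eighth = 6; dotted quarter note = 12; quarter note = 8; whole = 32; quarter note = 8; eighth = 4; eighth = 4; quarter = 8.
Altogether 12 + 8 + 6 + 12 + 8 + 32 + 8 + 4 + 4 + 8 = 102.
102 ÷ 2 = 51 beats.

51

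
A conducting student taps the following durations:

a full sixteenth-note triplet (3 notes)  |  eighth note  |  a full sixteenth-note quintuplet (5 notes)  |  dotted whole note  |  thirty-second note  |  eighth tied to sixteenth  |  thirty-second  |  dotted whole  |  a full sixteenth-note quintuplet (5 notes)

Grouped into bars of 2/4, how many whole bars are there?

8

One bar of 2/4 = 16 thirty-second notes.
In thirty-second notes: a full sixteenth-note triplet (3 notes) (three triplet sixteenths span one eighth) = 4; eighth note = 4; a full sixteenth-note quintuplet (5 notes) (five quintuplet sixteenths span one quarter) = 8; dotted whole note = 48; thirty-second note = 1; eighth tied to sixteenth (eighth + sixteenth) = 6; thirty-second = 1; dotted whole = 48; a full sixteenth-note quintuplet (5 notes) (five quintuplet sixteenths span one quarter) = 8.
Sum: 4 + 4 + 8 + 48 + 1 + 6 + 1 + 48 + 8 = 128.
128 ÷ 16 = 8 complete bars with 0 left over.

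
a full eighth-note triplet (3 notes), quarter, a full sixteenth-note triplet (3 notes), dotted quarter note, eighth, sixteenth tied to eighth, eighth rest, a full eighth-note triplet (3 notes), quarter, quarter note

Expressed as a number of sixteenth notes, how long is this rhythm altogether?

Working in sixteenth notes: a full eighth-note triplet (3 notes) (three triplet eighths span one quarter) = 4; quarter = 4; a full sixteenth-note triplet (3 notes) (three triplet sixteenths span one eighth) = 2; dotted quarter note = 6; eighth = 2; sixteenth tied to eighth (sixteenth + eighth) = 3; eighth rest = 2; a full eighth-note triplet (3 notes) (three triplet eighths span one quarter) = 4; quarter = 4; quarter note = 4.
Sum: 4 + 4 + 2 + 6 + 2 + 3 + 2 + 4 + 4 + 4 = 35 sixteenth notes.

35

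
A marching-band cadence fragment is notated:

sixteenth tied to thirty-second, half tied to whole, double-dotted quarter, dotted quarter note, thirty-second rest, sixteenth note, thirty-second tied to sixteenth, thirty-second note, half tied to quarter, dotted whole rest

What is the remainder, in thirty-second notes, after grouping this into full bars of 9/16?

One bar of 9/16 = 18 thirty-second notes.
Convert each value to thirty-second notes: sixteenth tied to thirty-second (sixteenth + thirty-second) = 3; half tied to whole (half + whole) = 48; double-dotted quarter = 14; dotted quarter note = 12; thirty-second rest = 1; sixteenth note = 2; thirty-second tied to sixteenth (thirty-second + sixteenth) = 3; thirty-second note = 1; half tied to quarter (half + quarter) = 24; dotted whole rest = 48.
Adding: 3 + 48 + 14 + 12 + 1 + 2 + 3 + 1 + 24 + 48 = 156.
156 ÷ 18 = 8 complete bars with 12 thirty-second notes remaining.

12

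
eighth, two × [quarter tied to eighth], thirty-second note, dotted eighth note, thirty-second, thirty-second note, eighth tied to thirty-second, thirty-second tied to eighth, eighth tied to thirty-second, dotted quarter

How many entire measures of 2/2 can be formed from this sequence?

One bar of 2/2 = 32 thirty-second notes.
Working in thirty-second notes: eighth = 4; quarter tied to eighth (quarter + eighth) = 12; quarter tied to eighth (quarter + eighth) = 12; thirty-second note = 1; dotted eighth note = 6; thirty-second = 1; thirty-second note = 1; eighth tied to thirty-second (eighth + thirty-second) = 5; thirty-second tied to eighth (thirty-second + eighth) = 5; eighth tied to thirty-second (eighth + thirty-second) = 5; dotted quarter = 12.
Sum: 4 + 12 + 12 + 1 + 6 + 1 + 1 + 5 + 5 + 5 + 12 = 64.
64 ÷ 32 = 2 complete bars with 0 left over.

2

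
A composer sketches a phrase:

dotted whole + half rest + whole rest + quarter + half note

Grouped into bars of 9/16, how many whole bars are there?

6

One bar of 9/16 = 9 sixteenth notes.
Express everything in sixteenth notes: dotted whole = 24; half rest = 8; whole rest = 16; quarter = 4; half note = 8.
Sum: 24 + 8 + 16 + 4 + 8 = 60.
60 ÷ 9 = 6 complete bars with 6 left over.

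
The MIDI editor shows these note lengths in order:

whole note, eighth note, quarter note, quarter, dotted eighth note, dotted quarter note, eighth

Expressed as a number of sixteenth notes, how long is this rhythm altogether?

Express everything in sixteenth notes: whole note = 16; eighth note = 2; quarter note = 4; quarter = 4; dotted eighth note = 3; dotted quarter note = 6; eighth = 2.
Altogether 16 + 2 + 4 + 4 + 3 + 6 + 2 = 37 sixteenth notes.

37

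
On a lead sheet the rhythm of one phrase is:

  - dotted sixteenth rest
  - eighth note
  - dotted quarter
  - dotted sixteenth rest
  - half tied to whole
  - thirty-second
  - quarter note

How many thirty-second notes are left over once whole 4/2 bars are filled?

15

One bar of 4/2 = 64 thirty-second notes.
Convert each value to thirty-second notes: dotted sixteenth rest = 3; eighth note = 4; dotted quarter = 12; dotted sixteenth rest = 3; half tied to whole (half + whole) = 48; thirty-second = 1; quarter note = 8.
Adding: 3 + 4 + 12 + 3 + 48 + 1 + 8 = 79.
79 ÷ 64 = 1 complete bar with 15 thirty-second notes remaining.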